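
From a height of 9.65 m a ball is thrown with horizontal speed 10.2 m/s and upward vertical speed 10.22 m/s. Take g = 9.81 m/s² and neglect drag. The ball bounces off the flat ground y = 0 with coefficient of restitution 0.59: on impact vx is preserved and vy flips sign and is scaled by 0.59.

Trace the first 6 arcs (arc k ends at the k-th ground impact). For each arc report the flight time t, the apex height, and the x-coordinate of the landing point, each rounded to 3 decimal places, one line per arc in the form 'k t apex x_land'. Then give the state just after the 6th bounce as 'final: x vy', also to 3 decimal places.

1 2.789 14.974 28.448
2 2.062 5.212 49.477
3 1.216 1.814 61.884
4 0.718 0.632 69.205
5 0.423 0.220 73.524
6 0.250 0.077 76.072
final: 76.072 0.723

Arc 1: start y=9.650, vy=10.220 → t=2.789, apex=14.974, x_land=28.448, impact vy=-17.140
  bounce: vy ← 0.59·17.140 = 10.113
Arc 2: start y=0.000, vy=10.113 → t=2.062, apex=5.212, x_land=49.477, impact vy=-10.113
  bounce: vy ← 0.59·10.113 = 5.966
Arc 3: start y=0.000, vy=5.966 → t=1.216, apex=1.814, x_land=61.884, impact vy=-5.966
  bounce: vy ← 0.59·5.966 = 3.520
Arc 4: start y=0.000, vy=3.520 → t=0.718, apex=0.632, x_land=69.205, impact vy=-3.520
  bounce: vy ← 0.59·3.520 = 2.077
Arc 5: start y=0.000, vy=2.077 → t=0.423, apex=0.220, x_land=73.524, impact vy=-2.077
  bounce: vy ← 0.59·2.077 = 1.225
Arc 6: start y=0.000, vy=1.225 → t=0.250, apex=0.077, x_land=76.072, impact vy=-1.225
  bounce: vy ← 0.59·1.225 = 0.723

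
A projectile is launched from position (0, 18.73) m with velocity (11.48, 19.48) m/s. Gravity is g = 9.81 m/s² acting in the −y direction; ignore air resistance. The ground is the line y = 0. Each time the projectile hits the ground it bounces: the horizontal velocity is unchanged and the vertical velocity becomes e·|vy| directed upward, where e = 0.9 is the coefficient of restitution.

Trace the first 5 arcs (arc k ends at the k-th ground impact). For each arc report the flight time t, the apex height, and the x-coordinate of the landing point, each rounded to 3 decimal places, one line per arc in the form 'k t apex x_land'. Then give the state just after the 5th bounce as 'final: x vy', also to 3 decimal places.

Arc 1: start y=18.730, vy=19.480 → t=4.772, apex=38.071, x_land=54.779, impact vy=-27.330
  bounce: vy ← 0.9·27.330 = 24.597
Arc 2: start y=0.000, vy=24.597 → t=5.015, apex=30.838, x_land=112.349, impact vy=-24.597
  bounce: vy ← 0.9·24.597 = 22.138
Arc 3: start y=0.000, vy=22.138 → t=4.513, apex=24.978, x_land=164.161, impact vy=-22.138
  bounce: vy ← 0.9·22.138 = 19.924
Arc 4: start y=0.000, vy=19.924 → t=4.062, apex=20.232, x_land=210.792, impact vy=-19.924
  bounce: vy ← 0.9·19.924 = 17.932
Arc 5: start y=0.000, vy=17.932 → t=3.656, apex=16.388, x_land=252.761, impact vy=-17.932
  bounce: vy ← 0.9·17.932 = 16.138

1 4.772 38.071 54.779
2 5.015 30.838 112.349
3 4.513 24.978 164.161
4 4.062 20.232 210.792
5 3.656 16.388 252.761
final: 252.761 16.138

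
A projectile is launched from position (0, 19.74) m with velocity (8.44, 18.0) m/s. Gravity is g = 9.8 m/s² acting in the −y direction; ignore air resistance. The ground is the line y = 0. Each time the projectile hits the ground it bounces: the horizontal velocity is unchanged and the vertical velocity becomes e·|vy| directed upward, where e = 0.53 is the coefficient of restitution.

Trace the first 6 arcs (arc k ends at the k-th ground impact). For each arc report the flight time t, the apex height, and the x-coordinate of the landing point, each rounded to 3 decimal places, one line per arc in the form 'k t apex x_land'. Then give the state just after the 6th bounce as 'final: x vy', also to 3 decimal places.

1 4.557 36.271 38.465
2 2.884 10.188 62.805
3 1.528 2.862 75.705
4 0.810 0.804 82.543
5 0.429 0.226 86.166
6 0.228 0.063 88.087
final: 88.087 0.591

Arc 1: start y=19.740, vy=18.000 → t=4.557, apex=36.271, x_land=38.465, impact vy=-26.663
  bounce: vy ← 0.53·26.663 = 14.131
Arc 2: start y=0.000, vy=14.131 → t=2.884, apex=10.188, x_land=62.805, impact vy=-14.131
  bounce: vy ← 0.53·14.131 = 7.490
Arc 3: start y=0.000, vy=7.490 → t=1.528, apex=2.862, x_land=75.705, impact vy=-7.490
  bounce: vy ← 0.53·7.490 = 3.969
Arc 4: start y=0.000, vy=3.969 → t=0.810, apex=0.804, x_land=82.543, impact vy=-3.969
  bounce: vy ← 0.53·3.969 = 2.104
Arc 5: start y=0.000, vy=2.104 → t=0.429, apex=0.226, x_land=86.166, impact vy=-2.104
  bounce: vy ← 0.53·2.104 = 1.115
Arc 6: start y=0.000, vy=1.115 → t=0.228, apex=0.063, x_land=88.087, impact vy=-1.115
  bounce: vy ← 0.53·1.115 = 0.591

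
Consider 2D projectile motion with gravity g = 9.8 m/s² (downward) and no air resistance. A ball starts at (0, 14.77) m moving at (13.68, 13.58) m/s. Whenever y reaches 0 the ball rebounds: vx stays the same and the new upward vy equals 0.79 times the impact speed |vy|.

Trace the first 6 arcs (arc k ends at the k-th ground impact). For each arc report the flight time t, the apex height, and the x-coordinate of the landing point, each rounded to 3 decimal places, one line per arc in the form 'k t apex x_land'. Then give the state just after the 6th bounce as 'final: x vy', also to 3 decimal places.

Arc 1: start y=14.770, vy=13.580 → t=3.607, apex=24.179, x_land=49.345, impact vy=-21.769
  bounce: vy ← 0.79·21.769 = 17.198
Arc 2: start y=0.000, vy=17.198 → t=3.510, apex=15.090, x_land=97.359, impact vy=-17.198
  bounce: vy ← 0.79·17.198 = 13.586
Arc 3: start y=0.000, vy=13.586 → t=2.773, apex=9.418, x_land=135.289, impact vy=-13.586
  bounce: vy ← 0.79·13.586 = 10.733
Arc 4: start y=0.000, vy=10.733 → t=2.190, apex=5.878, x_land=165.255, impact vy=-10.733
  bounce: vy ← 0.79·10.733 = 8.479
Arc 5: start y=0.000, vy=8.479 → t=1.730, apex=3.668, x_land=188.927, impact vy=-8.479
  bounce: vy ← 0.79·8.479 = 6.699
Arc 6: start y=0.000, vy=6.699 → t=1.367, apex=2.289, x_land=207.628, impact vy=-6.699
  bounce: vy ← 0.79·6.699 = 5.292

1 3.607 24.179 49.345
2 3.510 15.090 97.359
3 2.773 9.418 135.289
4 2.190 5.878 165.255
5 1.730 3.668 188.927
6 1.367 2.289 207.628
final: 207.628 5.292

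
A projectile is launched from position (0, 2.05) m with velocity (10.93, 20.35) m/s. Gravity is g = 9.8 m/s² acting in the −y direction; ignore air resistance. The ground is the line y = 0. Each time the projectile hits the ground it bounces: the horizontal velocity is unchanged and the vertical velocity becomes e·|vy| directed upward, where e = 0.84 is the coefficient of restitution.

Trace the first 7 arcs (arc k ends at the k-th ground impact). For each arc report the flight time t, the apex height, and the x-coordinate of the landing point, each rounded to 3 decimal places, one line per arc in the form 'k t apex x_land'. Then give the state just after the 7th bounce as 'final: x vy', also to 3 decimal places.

1 4.251 23.179 46.469
2 3.654 16.355 86.406
3 3.069 11.540 119.953
4 2.578 8.143 148.132
5 2.166 5.745 171.803
6 1.819 4.054 191.687
7 1.528 2.860 208.389
final: 208.389 6.290

Arc 1: start y=2.050, vy=20.350 → t=4.251, apex=23.179, x_land=46.469, impact vy=-21.314
  bounce: vy ← 0.84·21.314 = 17.904
Arc 2: start y=0.000, vy=17.904 → t=3.654, apex=16.355, x_land=86.406, impact vy=-17.904
  bounce: vy ← 0.84·17.904 = 15.039
Arc 3: start y=0.000, vy=15.039 → t=3.069, apex=11.540, x_land=119.953, impact vy=-15.039
  bounce: vy ← 0.84·15.039 = 12.633
Arc 4: start y=0.000, vy=12.633 → t=2.578, apex=8.143, x_land=148.132, impact vy=-12.633
  bounce: vy ← 0.84·12.633 = 10.612
Arc 5: start y=0.000, vy=10.612 → t=2.166, apex=5.745, x_land=171.803, impact vy=-10.612
  bounce: vy ← 0.84·10.612 = 8.914
Arc 6: start y=0.000, vy=8.914 → t=1.819, apex=4.054, x_land=191.687, impact vy=-8.914
  bounce: vy ← 0.84·8.914 = 7.488
Arc 7: start y=0.000, vy=7.488 → t=1.528, apex=2.860, x_land=208.389, impact vy=-7.488
  bounce: vy ← 0.84·7.488 = 6.290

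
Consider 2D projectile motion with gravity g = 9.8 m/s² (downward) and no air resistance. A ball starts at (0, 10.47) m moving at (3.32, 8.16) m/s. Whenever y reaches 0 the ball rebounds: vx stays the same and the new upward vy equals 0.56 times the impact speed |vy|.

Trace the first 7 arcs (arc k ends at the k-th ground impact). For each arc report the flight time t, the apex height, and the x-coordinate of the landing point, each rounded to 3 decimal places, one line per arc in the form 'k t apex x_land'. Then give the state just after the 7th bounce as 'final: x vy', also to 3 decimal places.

Arc 1: start y=10.470, vy=8.160 → t=2.515, apex=13.867, x_land=8.350, impact vy=-16.486
  bounce: vy ← 0.56·16.486 = 9.232
Arc 2: start y=0.000, vy=9.232 → t=1.884, apex=4.349, x_land=14.605, impact vy=-9.232
  bounce: vy ← 0.56·9.232 = 5.170
Arc 3: start y=0.000, vy=5.170 → t=1.055, apex=1.364, x_land=18.108, impact vy=-5.170
  bounce: vy ← 0.56·5.170 = 2.895
Arc 4: start y=0.000, vy=2.895 → t=0.591, apex=0.428, x_land=20.070, impact vy=-2.895
  bounce: vy ← 0.56·2.895 = 1.621
Arc 5: start y=0.000, vy=1.621 → t=0.331, apex=0.134, x_land=21.168, impact vy=-1.621
  bounce: vy ← 0.56·1.621 = 0.908
Arc 6: start y=0.000, vy=0.908 → t=0.185, apex=0.042, x_land=21.783, impact vy=-0.908
  bounce: vy ← 0.56·0.908 = 0.508
Arc 7: start y=0.000, vy=0.508 → t=0.104, apex=0.013, x_land=22.128, impact vy=-0.508
  bounce: vy ← 0.56·0.508 = 0.285

1 2.515 13.867 8.350
2 1.884 4.349 14.605
3 1.055 1.364 18.108
4 0.591 0.428 20.070
5 0.331 0.134 21.168
6 0.185 0.042 21.783
7 0.104 0.013 22.128
final: 22.128 0.285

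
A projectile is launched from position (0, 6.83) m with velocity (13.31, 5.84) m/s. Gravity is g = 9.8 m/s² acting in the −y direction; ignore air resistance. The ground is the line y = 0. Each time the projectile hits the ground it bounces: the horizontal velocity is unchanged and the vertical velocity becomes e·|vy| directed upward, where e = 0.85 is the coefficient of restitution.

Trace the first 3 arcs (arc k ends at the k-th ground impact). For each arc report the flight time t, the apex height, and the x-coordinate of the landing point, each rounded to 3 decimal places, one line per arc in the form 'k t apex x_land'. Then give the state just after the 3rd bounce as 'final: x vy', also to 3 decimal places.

Arc 1: start y=6.830, vy=5.840 → t=1.918, apex=8.570, x_land=25.534, impact vy=-12.960
  bounce: vy ← 0.85·12.960 = 11.016
Arc 2: start y=0.000, vy=11.016 → t=2.248, apex=6.192, x_land=55.458, impact vy=-11.016
  bounce: vy ← 0.85·11.016 = 9.364
Arc 3: start y=0.000, vy=9.364 → t=1.911, apex=4.474, x_land=80.894, impact vy=-9.364
  bounce: vy ← 0.85·9.364 = 7.959

1 1.918 8.570 25.534
2 2.248 6.192 55.458
3 1.911 4.474 80.894
final: 80.894 7.959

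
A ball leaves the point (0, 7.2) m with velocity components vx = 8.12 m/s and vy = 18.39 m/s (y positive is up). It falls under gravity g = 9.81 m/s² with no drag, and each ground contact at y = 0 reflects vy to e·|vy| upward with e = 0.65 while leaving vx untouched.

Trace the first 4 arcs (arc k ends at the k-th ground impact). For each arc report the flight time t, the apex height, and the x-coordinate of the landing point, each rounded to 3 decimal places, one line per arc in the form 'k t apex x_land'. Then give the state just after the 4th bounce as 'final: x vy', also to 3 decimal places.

1 4.107 24.437 33.346
2 2.902 10.325 56.908
3 1.886 4.362 72.223
4 1.226 1.843 82.178
final: 82.178 3.909

Arc 1: start y=7.200, vy=18.390 → t=4.107, apex=24.437, x_land=33.346, impact vy=-21.896
  bounce: vy ← 0.65·21.896 = 14.233
Arc 2: start y=0.000, vy=14.233 → t=2.902, apex=10.325, x_land=56.908, impact vy=-14.233
  bounce: vy ← 0.65·14.233 = 9.251
Arc 3: start y=0.000, vy=9.251 → t=1.886, apex=4.362, x_land=72.223, impact vy=-9.251
  bounce: vy ← 0.65·9.251 = 6.013
Arc 4: start y=0.000, vy=6.013 → t=1.226, apex=1.843, x_land=82.178, impact vy=-6.013
  bounce: vy ← 0.65·6.013 = 3.909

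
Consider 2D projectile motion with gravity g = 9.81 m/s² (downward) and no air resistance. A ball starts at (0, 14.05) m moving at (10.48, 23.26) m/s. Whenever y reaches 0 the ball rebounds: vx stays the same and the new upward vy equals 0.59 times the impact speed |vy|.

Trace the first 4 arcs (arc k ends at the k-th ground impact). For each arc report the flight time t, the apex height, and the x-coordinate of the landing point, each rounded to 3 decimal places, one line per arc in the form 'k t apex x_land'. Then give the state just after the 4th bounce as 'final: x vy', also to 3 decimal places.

Arc 1: start y=14.050, vy=23.260 → t=5.284, apex=41.625, x_land=55.378, impact vy=-28.578
  bounce: vy ← 0.59·28.578 = 16.861
Arc 2: start y=0.000, vy=16.861 → t=3.437, apex=14.490, x_land=91.403, impact vy=-16.861
  bounce: vy ← 0.59·16.861 = 9.948
Arc 3: start y=0.000, vy=9.948 → t=2.028, apex=5.044, x_land=112.658, impact vy=-9.948
  bounce: vy ← 0.59·9.948 = 5.869
Arc 4: start y=0.000, vy=5.869 → t=1.197, apex=1.756, x_land=125.198, impact vy=-5.869
  bounce: vy ← 0.59·5.869 = 3.463

1 5.284 41.625 55.378
2 3.437 14.490 91.403
3 2.028 5.044 112.658
4 1.197 1.756 125.198
final: 125.198 3.463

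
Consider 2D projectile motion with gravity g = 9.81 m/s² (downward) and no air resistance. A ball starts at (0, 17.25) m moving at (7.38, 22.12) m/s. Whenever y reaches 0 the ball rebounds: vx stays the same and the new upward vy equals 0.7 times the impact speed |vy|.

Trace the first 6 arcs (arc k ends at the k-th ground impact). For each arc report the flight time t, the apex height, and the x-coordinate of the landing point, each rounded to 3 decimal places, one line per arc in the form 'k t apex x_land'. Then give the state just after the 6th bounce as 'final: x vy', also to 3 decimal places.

Arc 1: start y=17.250, vy=22.120 → t=5.188, apex=42.189, x_land=38.285, impact vy=-28.770
  bounce: vy ← 0.7·28.770 = 20.139
Arc 2: start y=0.000, vy=20.139 → t=4.106, apex=20.672, x_land=68.586, impact vy=-20.139
  bounce: vy ← 0.7·20.139 = 14.098
Arc 3: start y=0.000, vy=14.098 → t=2.874, apex=10.129, x_land=89.797, impact vy=-14.098
  bounce: vy ← 0.7·14.098 = 9.868
Arc 4: start y=0.000, vy=9.868 → t=2.012, apex=4.963, x_land=104.645, impact vy=-9.868
  bounce: vy ← 0.7·9.868 = 6.908
Arc 5: start y=0.000, vy=6.908 → t=1.408, apex=2.432, x_land=115.038, impact vy=-6.908
  bounce: vy ← 0.7·6.908 = 4.835
Arc 6: start y=0.000, vy=4.835 → t=0.986, apex=1.192, x_land=122.313, impact vy=-4.835
  bounce: vy ← 0.7·4.835 = 3.385

1 5.188 42.189 38.285
2 4.106 20.672 68.586
3 2.874 10.129 89.797
4 2.012 4.963 104.645
5 1.408 2.432 115.038
6 0.986 1.192 122.313
final: 122.313 3.385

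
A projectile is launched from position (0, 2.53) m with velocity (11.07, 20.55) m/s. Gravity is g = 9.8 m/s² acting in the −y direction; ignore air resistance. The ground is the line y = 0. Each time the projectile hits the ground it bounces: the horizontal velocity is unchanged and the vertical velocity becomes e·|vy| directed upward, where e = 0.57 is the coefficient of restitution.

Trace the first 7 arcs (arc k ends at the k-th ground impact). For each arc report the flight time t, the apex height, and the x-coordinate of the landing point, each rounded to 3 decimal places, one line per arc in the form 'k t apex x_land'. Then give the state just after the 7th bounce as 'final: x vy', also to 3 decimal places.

Arc 1: start y=2.530, vy=20.550 → t=4.314, apex=24.076, x_land=47.751, impact vy=-21.723
  bounce: vy ← 0.57·21.723 = 12.382
Arc 2: start y=0.000, vy=12.382 → t=2.527, apex=7.822, x_land=75.725, impact vy=-12.382
  bounce: vy ← 0.57·12.382 = 7.058
Arc 3: start y=0.000, vy=7.058 → t=1.440, apex=2.541, x_land=91.670, impact vy=-7.058
  bounce: vy ← 0.57·7.058 = 4.023
Arc 4: start y=0.000, vy=4.023 → t=0.821, apex=0.826, x_land=100.758, impact vy=-4.023
  bounce: vy ← 0.57·4.023 = 2.293
Arc 5: start y=0.000, vy=2.293 → t=0.468, apex=0.268, x_land=105.939, impact vy=-2.293
  bounce: vy ← 0.57·2.293 = 1.307
Arc 6: start y=0.000, vy=1.307 → t=0.267, apex=0.087, x_land=108.892, impact vy=-1.307
  bounce: vy ← 0.57·1.307 = 0.745
Arc 7: start y=0.000, vy=0.745 → t=0.152, apex=0.028, x_land=110.575, impact vy=-0.745
  bounce: vy ← 0.57·0.745 = 0.425

1 4.314 24.076 47.751
2 2.527 7.822 75.725
3 1.440 2.541 91.670
4 0.821 0.826 100.758
5 0.468 0.268 105.939
6 0.267 0.087 108.892
7 0.152 0.028 110.575
final: 110.575 0.425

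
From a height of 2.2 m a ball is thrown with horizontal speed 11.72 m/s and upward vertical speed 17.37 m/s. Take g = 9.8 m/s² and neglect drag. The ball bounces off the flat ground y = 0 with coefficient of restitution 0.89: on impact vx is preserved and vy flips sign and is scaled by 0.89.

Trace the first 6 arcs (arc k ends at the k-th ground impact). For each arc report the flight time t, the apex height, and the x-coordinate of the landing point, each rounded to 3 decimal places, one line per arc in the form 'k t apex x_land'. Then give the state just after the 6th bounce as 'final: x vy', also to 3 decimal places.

1 3.667 17.594 42.981
2 3.373 13.936 82.511
3 3.002 11.039 117.693
4 2.672 8.744 149.005
5 2.378 6.926 176.872
6 2.116 5.486 201.674
final: 201.674 9.229

Arc 1: start y=2.200, vy=17.370 → t=3.667, apex=17.594, x_land=42.981, impact vy=-18.570
  bounce: vy ← 0.89·18.570 = 16.527
Arc 2: start y=0.000, vy=16.527 → t=3.373, apex=13.936, x_land=82.511, impact vy=-16.527
  bounce: vy ← 0.89·16.527 = 14.709
Arc 3: start y=0.000, vy=14.709 → t=3.002, apex=11.039, x_land=117.693, impact vy=-14.709
  bounce: vy ← 0.89·14.709 = 13.091
Arc 4: start y=0.000, vy=13.091 → t=2.672, apex=8.744, x_land=149.005, impact vy=-13.091
  bounce: vy ← 0.89·13.091 = 11.651
Arc 5: start y=0.000, vy=11.651 → t=2.378, apex=6.926, x_land=176.872, impact vy=-11.651
  bounce: vy ← 0.89·11.651 = 10.369
Arc 6: start y=0.000, vy=10.369 → t=2.116, apex=5.486, x_land=201.674, impact vy=-10.369
  bounce: vy ← 0.89·10.369 = 9.229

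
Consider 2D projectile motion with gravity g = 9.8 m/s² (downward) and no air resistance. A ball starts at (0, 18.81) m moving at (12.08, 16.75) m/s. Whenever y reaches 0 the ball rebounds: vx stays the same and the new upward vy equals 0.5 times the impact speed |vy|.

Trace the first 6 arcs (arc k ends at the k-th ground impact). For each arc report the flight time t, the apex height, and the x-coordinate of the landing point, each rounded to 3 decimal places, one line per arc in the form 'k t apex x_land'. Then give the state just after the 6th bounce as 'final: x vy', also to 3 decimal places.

Arc 1: start y=18.810, vy=16.750 → t=4.309, apex=33.124, x_land=52.055, impact vy=-25.480
  bounce: vy ← 0.5·25.480 = 12.740
Arc 2: start y=0.000, vy=12.740 → t=2.600, apex=8.281, x_land=83.463, impact vy=-12.740
  bounce: vy ← 0.5·12.740 = 6.370
Arc 3: start y=0.000, vy=6.370 → t=1.300, apex=2.070, x_land=99.167, impact vy=-6.370
  bounce: vy ← 0.5·6.370 = 3.185
Arc 4: start y=0.000, vy=3.185 → t=0.650, apex=0.518, x_land=107.019, impact vy=-3.185
  bounce: vy ← 0.5·3.185 = 1.593
Arc 5: start y=0.000, vy=1.593 → t=0.325, apex=0.129, x_land=110.946, impact vy=-1.593
  bounce: vy ← 0.5·1.593 = 0.796
Arc 6: start y=0.000, vy=0.796 → t=0.163, apex=0.032, x_land=112.909, impact vy=-0.796
  bounce: vy ← 0.5·0.796 = 0.398

1 4.309 33.124 52.055
2 2.600 8.281 83.463
3 1.300 2.070 99.167
4 0.650 0.518 107.019
5 0.325 0.129 110.946
6 0.163 0.032 112.909
final: 112.909 0.398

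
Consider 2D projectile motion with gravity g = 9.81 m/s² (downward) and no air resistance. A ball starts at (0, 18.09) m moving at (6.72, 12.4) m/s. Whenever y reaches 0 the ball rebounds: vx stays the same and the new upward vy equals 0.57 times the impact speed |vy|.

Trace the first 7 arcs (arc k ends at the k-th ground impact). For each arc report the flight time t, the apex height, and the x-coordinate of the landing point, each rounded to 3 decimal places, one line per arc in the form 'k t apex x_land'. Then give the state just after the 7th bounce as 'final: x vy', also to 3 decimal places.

1 3.563 25.927 23.944
2 2.621 8.424 41.557
3 1.494 2.737 51.596
4 0.852 0.889 57.319
5 0.485 0.289 60.580
6 0.277 0.094 62.440
7 0.158 0.030 63.499
final: 63.499 0.441

Arc 1: start y=18.090, vy=12.400 → t=3.563, apex=25.927, x_land=23.944, impact vy=-22.554
  bounce: vy ← 0.57·22.554 = 12.856
Arc 2: start y=0.000, vy=12.856 → t=2.621, apex=8.424, x_land=41.557, impact vy=-12.856
  bounce: vy ← 0.57·12.856 = 7.328
Arc 3: start y=0.000, vy=7.328 → t=1.494, apex=2.737, x_land=51.596, impact vy=-7.328
  bounce: vy ← 0.57·7.328 = 4.177
Arc 4: start y=0.000, vy=4.177 → t=0.852, apex=0.889, x_land=57.319, impact vy=-4.177
  bounce: vy ← 0.57·4.177 = 2.381
Arc 5: start y=0.000, vy=2.381 → t=0.485, apex=0.289, x_land=60.580, impact vy=-2.381
  bounce: vy ← 0.57·2.381 = 1.357
Arc 6: start y=0.000, vy=1.357 → t=0.277, apex=0.094, x_land=62.440, impact vy=-1.357
  bounce: vy ← 0.57·1.357 = 0.774
Arc 7: start y=0.000, vy=0.774 → t=0.158, apex=0.030, x_land=63.499, impact vy=-0.774
  bounce: vy ← 0.57·0.774 = 0.441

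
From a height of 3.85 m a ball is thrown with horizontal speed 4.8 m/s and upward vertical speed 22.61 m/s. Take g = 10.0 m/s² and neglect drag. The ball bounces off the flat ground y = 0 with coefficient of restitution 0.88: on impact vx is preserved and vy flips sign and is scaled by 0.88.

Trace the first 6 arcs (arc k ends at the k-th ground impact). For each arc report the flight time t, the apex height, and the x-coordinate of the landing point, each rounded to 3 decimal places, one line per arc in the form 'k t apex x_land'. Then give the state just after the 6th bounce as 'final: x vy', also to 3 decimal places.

1 4.686 29.411 22.494
2 4.269 22.776 42.983
3 3.756 17.637 61.014
4 3.306 13.658 76.880
5 2.909 10.577 90.843
6 2.560 8.191 103.130
final: 103.130 11.263

Arc 1: start y=3.850, vy=22.610 → t=4.686, apex=29.411, x_land=22.494, impact vy=-24.253
  bounce: vy ← 0.88·24.253 = 21.343
Arc 2: start y=0.000, vy=21.343 → t=4.269, apex=22.776, x_land=42.983, impact vy=-21.343
  bounce: vy ← 0.88·21.343 = 18.782
Arc 3: start y=0.000, vy=18.782 → t=3.756, apex=17.637, x_land=61.014, impact vy=-18.782
  bounce: vy ← 0.88·18.782 = 16.528
Arc 4: start y=0.000, vy=16.528 → t=3.306, apex=13.658, x_land=76.880, impact vy=-16.528
  bounce: vy ← 0.88·16.528 = 14.544
Arc 5: start y=0.000, vy=14.544 → t=2.909, apex=10.577, x_land=90.843, impact vy=-14.544
  bounce: vy ← 0.88·14.544 = 12.799
Arc 6: start y=0.000, vy=12.799 → t=2.560, apex=8.191, x_land=103.130, impact vy=-12.799
  bounce: vy ← 0.88·12.799 = 11.263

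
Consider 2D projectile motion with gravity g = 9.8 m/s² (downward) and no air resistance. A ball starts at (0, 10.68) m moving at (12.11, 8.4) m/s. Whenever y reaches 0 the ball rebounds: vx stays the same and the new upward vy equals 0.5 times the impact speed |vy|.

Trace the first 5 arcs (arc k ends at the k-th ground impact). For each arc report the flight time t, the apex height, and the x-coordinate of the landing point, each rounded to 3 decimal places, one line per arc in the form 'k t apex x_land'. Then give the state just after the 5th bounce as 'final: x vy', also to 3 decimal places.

1 2.564 14.280 31.053
2 1.707 3.570 51.727
3 0.854 0.892 62.063
4 0.427 0.223 67.232
5 0.213 0.056 69.816
final: 69.816 0.523

Arc 1: start y=10.680, vy=8.400 → t=2.564, apex=14.280, x_land=31.053, impact vy=-16.730
  bounce: vy ← 0.5·16.730 = 8.365
Arc 2: start y=0.000, vy=8.365 → t=1.707, apex=3.570, x_land=51.727, impact vy=-8.365
  bounce: vy ← 0.5·8.365 = 4.182
Arc 3: start y=0.000, vy=4.182 → t=0.854, apex=0.892, x_land=62.063, impact vy=-4.182
  bounce: vy ← 0.5·4.182 = 2.091
Arc 4: start y=0.000, vy=2.091 → t=0.427, apex=0.223, x_land=67.232, impact vy=-2.091
  bounce: vy ← 0.5·2.091 = 1.046
Arc 5: start y=0.000, vy=1.046 → t=0.213, apex=0.056, x_land=69.816, impact vy=-1.046
  bounce: vy ← 0.5·1.046 = 0.523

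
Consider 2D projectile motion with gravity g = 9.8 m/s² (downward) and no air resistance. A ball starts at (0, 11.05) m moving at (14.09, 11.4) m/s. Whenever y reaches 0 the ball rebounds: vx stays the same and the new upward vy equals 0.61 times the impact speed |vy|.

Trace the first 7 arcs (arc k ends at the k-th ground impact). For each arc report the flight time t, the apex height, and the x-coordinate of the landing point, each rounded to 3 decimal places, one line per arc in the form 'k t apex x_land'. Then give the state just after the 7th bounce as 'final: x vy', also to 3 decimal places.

Arc 1: start y=11.050, vy=11.400 → t=3.063, apex=17.681, x_land=43.155, impact vy=-18.616
  bounce: vy ← 0.61·18.616 = 11.356
Arc 2: start y=0.000, vy=11.356 → t=2.317, apex=6.579, x_land=75.808, impact vy=-11.356
  bounce: vy ← 0.61·11.356 = 6.927
Arc 3: start y=0.000, vy=6.927 → t=1.414, apex=2.448, x_land=95.726, impact vy=-6.927
  bounce: vy ← 0.61·6.927 = 4.225
Arc 4: start y=0.000, vy=4.225 → t=0.862, apex=0.911, x_land=107.876, impact vy=-4.225
  bounce: vy ← 0.61·4.225 = 2.577
Arc 5: start y=0.000, vy=2.577 → t=0.526, apex=0.339, x_land=115.288, impact vy=-2.577
  bounce: vy ← 0.61·2.577 = 1.572
Arc 6: start y=0.000, vy=1.572 → t=0.321, apex=0.126, x_land=119.809, impact vy=-1.572
  bounce: vy ← 0.61·1.572 = 0.959
Arc 7: start y=0.000, vy=0.959 → t=0.196, apex=0.047, x_land=122.567, impact vy=-0.959
  bounce: vy ← 0.61·0.959 = 0.585

1 3.063 17.681 43.155
2 2.317 6.579 75.808
3 1.414 2.448 95.726
4 0.862 0.911 107.876
5 0.526 0.339 115.288
6 0.321 0.126 119.809
7 0.196 0.047 122.567
final: 122.567 0.585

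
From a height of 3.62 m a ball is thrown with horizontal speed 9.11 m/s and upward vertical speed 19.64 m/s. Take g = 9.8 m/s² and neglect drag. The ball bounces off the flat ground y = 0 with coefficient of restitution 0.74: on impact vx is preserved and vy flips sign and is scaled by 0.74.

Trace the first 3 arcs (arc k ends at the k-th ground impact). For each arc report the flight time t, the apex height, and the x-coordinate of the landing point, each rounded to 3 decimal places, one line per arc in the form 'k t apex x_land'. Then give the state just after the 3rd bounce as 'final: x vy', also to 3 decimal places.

1 4.185 23.300 38.123
2 3.227 12.759 67.524
3 2.388 6.987 89.280
final: 89.280 8.660

Arc 1: start y=3.620, vy=19.640 → t=4.185, apex=23.300, x_land=38.123, impact vy=-21.370
  bounce: vy ← 0.74·21.370 = 15.814
Arc 2: start y=0.000, vy=15.814 → t=3.227, apex=12.759, x_land=67.524, impact vy=-15.814
  bounce: vy ← 0.74·15.814 = 11.702
Arc 3: start y=0.000, vy=11.702 → t=2.388, apex=6.987, x_land=89.280, impact vy=-11.702
  bounce: vy ← 0.74·11.702 = 8.660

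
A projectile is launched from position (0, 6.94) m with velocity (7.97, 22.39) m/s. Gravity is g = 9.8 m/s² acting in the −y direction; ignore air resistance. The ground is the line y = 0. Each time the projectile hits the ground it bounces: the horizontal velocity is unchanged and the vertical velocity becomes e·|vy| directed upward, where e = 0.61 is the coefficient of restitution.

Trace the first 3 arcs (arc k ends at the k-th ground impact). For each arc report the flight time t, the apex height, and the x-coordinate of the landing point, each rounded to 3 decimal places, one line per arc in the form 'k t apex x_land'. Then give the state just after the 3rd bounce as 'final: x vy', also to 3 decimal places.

Arc 1: start y=6.940, vy=22.390 → t=4.861, apex=32.517, x_land=38.740, impact vy=-25.246
  bounce: vy ← 0.61·25.246 = 15.400
Arc 2: start y=0.000, vy=15.400 → t=3.143, apex=12.100, x_land=63.789, impact vy=-15.400
  bounce: vy ← 0.61·15.400 = 9.394
Arc 3: start y=0.000, vy=9.394 → t=1.917, apex=4.502, x_land=79.068, impact vy=-9.394
  bounce: vy ← 0.61·9.394 = 5.730

1 4.861 32.517 38.740
2 3.143 12.100 63.789
3 1.917 4.502 79.068
final: 79.068 5.730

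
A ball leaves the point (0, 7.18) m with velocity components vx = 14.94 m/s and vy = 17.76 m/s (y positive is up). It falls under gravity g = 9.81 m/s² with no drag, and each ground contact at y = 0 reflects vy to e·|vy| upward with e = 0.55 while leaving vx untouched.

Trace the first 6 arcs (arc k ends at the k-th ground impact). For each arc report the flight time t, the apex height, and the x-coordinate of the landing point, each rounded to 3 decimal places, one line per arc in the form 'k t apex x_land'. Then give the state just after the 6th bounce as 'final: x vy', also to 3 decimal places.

1 3.988 23.256 59.579
2 2.395 7.035 95.363
3 1.317 2.128 115.045
4 0.725 0.644 125.869
5 0.399 0.195 131.823
6 0.219 0.059 135.097
final: 135.097 0.591

Arc 1: start y=7.180, vy=17.760 → t=3.988, apex=23.256, x_land=59.579, impact vy=-21.361
  bounce: vy ← 0.55·21.361 = 11.749
Arc 2: start y=0.000, vy=11.749 → t=2.395, apex=7.035, x_land=95.363, impact vy=-11.749
  bounce: vy ← 0.55·11.749 = 6.462
Arc 3: start y=0.000, vy=6.462 → t=1.317, apex=2.128, x_land=115.045, impact vy=-6.462
  bounce: vy ← 0.55·6.462 = 3.554
Arc 4: start y=0.000, vy=3.554 → t=0.725, apex=0.644, x_land=125.869, impact vy=-3.554
  bounce: vy ← 0.55·3.554 = 1.955
Arc 5: start y=0.000, vy=1.955 → t=0.399, apex=0.195, x_land=131.823, impact vy=-1.955
  bounce: vy ← 0.55·1.955 = 1.075
Arc 6: start y=0.000, vy=1.075 → t=0.219, apex=0.059, x_land=135.097, impact vy=-1.075
  bounce: vy ← 0.55·1.075 = 0.591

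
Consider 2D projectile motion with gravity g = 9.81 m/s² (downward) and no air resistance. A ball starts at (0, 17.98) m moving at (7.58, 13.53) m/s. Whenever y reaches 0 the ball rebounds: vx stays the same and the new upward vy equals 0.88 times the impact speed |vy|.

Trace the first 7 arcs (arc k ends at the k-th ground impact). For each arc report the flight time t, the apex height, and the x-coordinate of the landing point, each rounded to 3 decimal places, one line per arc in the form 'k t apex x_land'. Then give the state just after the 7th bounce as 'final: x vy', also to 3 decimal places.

Arc 1: start y=17.980, vy=13.530 → t=3.739, apex=27.310, x_land=28.340, impact vy=-23.148
  bounce: vy ← 0.88·23.148 = 20.370
Arc 2: start y=0.000, vy=20.370 → t=4.153, apex=21.149, x_land=59.820, impact vy=-20.370
  bounce: vy ← 0.88·20.370 = 17.926
Arc 3: start y=0.000, vy=17.926 → t=3.655, apex=16.378, x_land=87.522, impact vy=-17.926
  bounce: vy ← 0.88·17.926 = 15.775
Arc 4: start y=0.000, vy=15.775 → t=3.216, apex=12.683, x_land=111.899, impact vy=-15.775
  bounce: vy ← 0.88·15.775 = 13.882
Arc 5: start y=0.000, vy=13.882 → t=2.830, apex=9.822, x_land=133.351, impact vy=-13.882
  bounce: vy ← 0.88·13.882 = 12.216
Arc 6: start y=0.000, vy=12.216 → t=2.491, apex=7.606, x_land=152.229, impact vy=-12.216
  bounce: vy ← 0.88·12.216 = 10.750
Arc 7: start y=0.000, vy=10.750 → t=2.192, apex=5.890, x_land=168.842, impact vy=-10.750
  bounce: vy ← 0.88·10.750 = 9.460

1 3.739 27.310 28.340
2 4.153 21.149 59.820
3 3.655 16.378 87.522
4 3.216 12.683 111.899
5 2.830 9.822 133.351
6 2.491 7.606 152.229
7 2.192 5.890 168.842
final: 168.842 9.460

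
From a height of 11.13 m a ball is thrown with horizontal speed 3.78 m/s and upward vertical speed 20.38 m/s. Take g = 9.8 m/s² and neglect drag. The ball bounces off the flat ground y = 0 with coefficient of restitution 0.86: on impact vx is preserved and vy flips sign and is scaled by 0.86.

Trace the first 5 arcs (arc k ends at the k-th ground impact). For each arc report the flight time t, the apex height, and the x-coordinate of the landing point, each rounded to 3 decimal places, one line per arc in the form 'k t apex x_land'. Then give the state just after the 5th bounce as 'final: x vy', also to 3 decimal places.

Arc 1: start y=11.130, vy=20.380 → t=4.648, apex=32.321, x_land=17.569, impact vy=-25.169
  bounce: vy ← 0.86·25.169 = 21.646
Arc 2: start y=0.000, vy=21.646 → t=4.417, apex=23.905, x_land=34.267, impact vy=-21.646
  bounce: vy ← 0.86·21.646 = 18.615
Arc 3: start y=0.000, vy=18.615 → t=3.799, apex=17.680, x_land=48.627, impact vy=-18.615
  bounce: vy ← 0.86·18.615 = 16.009
Arc 4: start y=0.000, vy=16.009 → t=3.267, apex=13.076, x_land=60.977, impact vy=-16.009
  bounce: vy ← 0.86·16.009 = 13.768
Arc 5: start y=0.000, vy=13.768 → t=2.810, apex=9.671, x_land=71.598, impact vy=-13.768
  bounce: vy ← 0.86·13.768 = 11.840

1 4.648 32.321 17.569
2 4.417 23.905 34.267
3 3.799 17.680 48.627
4 3.267 13.076 60.977
5 2.810 9.671 71.598
final: 71.598 11.840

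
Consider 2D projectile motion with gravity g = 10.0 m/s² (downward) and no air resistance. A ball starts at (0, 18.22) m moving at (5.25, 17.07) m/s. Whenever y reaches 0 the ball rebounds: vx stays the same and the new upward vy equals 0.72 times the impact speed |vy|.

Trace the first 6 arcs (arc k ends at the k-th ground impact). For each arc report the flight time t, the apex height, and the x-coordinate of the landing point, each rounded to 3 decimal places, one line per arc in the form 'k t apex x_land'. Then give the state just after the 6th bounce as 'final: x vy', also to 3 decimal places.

Arc 1: start y=18.220, vy=17.070 → t=4.268, apex=32.789, x_land=22.406, impact vy=-25.608
  bounce: vy ← 0.72·25.608 = 18.438
Arc 2: start y=0.000, vy=18.438 → t=3.688, apex=16.998, x_land=41.766, impact vy=-18.438
  bounce: vy ← 0.72·18.438 = 13.275
Arc 3: start y=0.000, vy=13.275 → t=2.655, apex=8.812, x_land=55.705, impact vy=-13.275
  bounce: vy ← 0.72·13.275 = 9.558
Arc 4: start y=0.000, vy=9.558 → t=1.912, apex=4.568, x_land=65.741, impact vy=-9.558
  bounce: vy ← 0.72·9.558 = 6.882
Arc 5: start y=0.000, vy=6.882 → t=1.376, apex=2.368, x_land=72.967, impact vy=-6.882
  bounce: vy ← 0.72·6.882 = 4.955
Arc 6: start y=0.000, vy=4.955 → t=0.991, apex=1.228, x_land=78.170, impact vy=-4.955
  bounce: vy ← 0.72·4.955 = 3.568

1 4.268 32.789 22.406
2 3.688 16.998 41.766
3 2.655 8.812 55.705
4 1.912 4.568 65.741
5 1.376 2.368 72.967
6 0.991 1.228 78.170
final: 78.170 3.568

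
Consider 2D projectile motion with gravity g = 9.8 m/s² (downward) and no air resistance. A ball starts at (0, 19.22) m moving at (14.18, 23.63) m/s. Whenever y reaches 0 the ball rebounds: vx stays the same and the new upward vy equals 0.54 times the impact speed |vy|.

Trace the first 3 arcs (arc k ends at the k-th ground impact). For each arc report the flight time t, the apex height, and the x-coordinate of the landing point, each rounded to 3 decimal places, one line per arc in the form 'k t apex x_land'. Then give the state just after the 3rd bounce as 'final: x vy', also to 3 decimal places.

Arc 1: start y=19.220, vy=23.630 → t=5.532, apex=47.709, x_land=78.437, impact vy=-30.579
  bounce: vy ← 0.54·30.579 = 16.513
Arc 2: start y=0.000, vy=16.513 → t=3.370, apex=13.912, x_land=126.223, impact vy=-16.513
  bounce: vy ← 0.54·16.513 = 8.917
Arc 3: start y=0.000, vy=8.917 → t=1.820, apex=4.057, x_land=152.028, impact vy=-8.917
  bounce: vy ← 0.54·8.917 = 4.815

1 5.532 47.709 78.437
2 3.370 13.912 126.223
3 1.820 4.057 152.028
final: 152.028 4.815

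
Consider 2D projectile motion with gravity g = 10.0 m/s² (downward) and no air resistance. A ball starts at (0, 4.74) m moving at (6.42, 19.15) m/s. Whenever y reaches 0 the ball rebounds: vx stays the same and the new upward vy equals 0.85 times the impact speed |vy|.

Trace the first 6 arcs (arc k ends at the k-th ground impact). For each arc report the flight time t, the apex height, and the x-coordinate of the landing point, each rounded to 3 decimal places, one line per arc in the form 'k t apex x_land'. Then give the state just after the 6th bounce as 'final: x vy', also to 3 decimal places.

Arc 1: start y=4.740, vy=19.150 → t=4.063, apex=23.076, x_land=26.086, impact vy=-21.483
  bounce: vy ← 0.85·21.483 = 18.261
Arc 2: start y=0.000, vy=18.261 → t=3.652, apex=16.673, x_land=49.533, impact vy=-18.261
  bounce: vy ← 0.85·18.261 = 15.522
Arc 3: start y=0.000, vy=15.522 → t=3.104, apex=12.046, x_land=69.463, impact vy=-15.522
  bounce: vy ← 0.85·15.522 = 13.193
Arc 4: start y=0.000, vy=13.193 → t=2.639, apex=8.703, x_land=86.403, impact vy=-13.193
  bounce: vy ← 0.85·13.193 = 11.214
Arc 5: start y=0.000, vy=11.214 → t=2.243, apex=6.288, x_land=100.802, impact vy=-11.214
  bounce: vy ← 0.85·11.214 = 9.532
Arc 6: start y=0.000, vy=9.532 → t=1.906, apex=4.543, x_land=113.041, impact vy=-9.532
  bounce: vy ← 0.85·9.532 = 8.102

1 4.063 23.076 26.086
2 3.652 16.673 49.533
3 3.104 12.046 69.463
4 2.639 8.703 86.403
5 2.243 6.288 100.802
6 1.906 4.543 113.041
final: 113.041 8.102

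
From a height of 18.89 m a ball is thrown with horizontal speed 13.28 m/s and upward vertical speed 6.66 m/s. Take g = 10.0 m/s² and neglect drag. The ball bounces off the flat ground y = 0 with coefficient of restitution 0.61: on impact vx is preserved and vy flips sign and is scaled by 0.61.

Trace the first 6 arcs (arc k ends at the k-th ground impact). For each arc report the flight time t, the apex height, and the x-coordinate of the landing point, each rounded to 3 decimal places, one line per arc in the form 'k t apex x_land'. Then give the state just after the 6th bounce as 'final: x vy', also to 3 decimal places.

Arc 1: start y=18.890, vy=6.660 → t=2.721, apex=21.108, x_land=36.130, impact vy=-20.546
  bounce: vy ← 0.61·20.546 = 12.533
Arc 2: start y=0.000, vy=12.533 → t=2.507, apex=7.854, x_land=69.419, impact vy=-12.533
  bounce: vy ← 0.61·12.533 = 7.645
Arc 3: start y=0.000, vy=7.645 → t=1.529, apex=2.923, x_land=89.725, impact vy=-7.645
  bounce: vy ← 0.61·7.645 = 4.664
Arc 4: start y=0.000, vy=4.664 → t=0.933, apex=1.087, x_land=102.111, impact vy=-4.664
  bounce: vy ← 0.61·4.664 = 2.845
Arc 5: start y=0.000, vy=2.845 → t=0.569, apex=0.405, x_land=109.667, impact vy=-2.845
  bounce: vy ← 0.61·2.845 = 1.735
Arc 6: start y=0.000, vy=1.735 → t=0.347, apex=0.151, x_land=114.276, impact vy=-1.735
  bounce: vy ← 0.61·1.735 = 1.059

1 2.721 21.108 36.130
2 2.507 7.854 69.419
3 1.529 2.923 89.725
4 0.933 1.087 102.111
5 0.569 0.405 109.667
6 0.347 0.151 114.276
final: 114.276 1.059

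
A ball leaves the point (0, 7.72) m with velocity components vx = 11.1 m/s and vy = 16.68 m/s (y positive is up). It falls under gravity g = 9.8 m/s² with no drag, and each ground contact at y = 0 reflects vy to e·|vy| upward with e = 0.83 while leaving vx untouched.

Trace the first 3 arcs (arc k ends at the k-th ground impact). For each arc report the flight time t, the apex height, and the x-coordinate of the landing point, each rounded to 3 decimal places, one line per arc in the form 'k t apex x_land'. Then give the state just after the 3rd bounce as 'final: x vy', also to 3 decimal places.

Arc 1: start y=7.720, vy=16.680 → t=3.817, apex=21.915, x_land=42.367, impact vy=-20.725
  bounce: vy ← 0.83·20.725 = 17.202
Arc 2: start y=0.000, vy=17.202 → t=3.511, apex=15.097, x_land=81.335, impact vy=-17.202
  bounce: vy ← 0.83·17.202 = 14.278
Arc 3: start y=0.000, vy=14.278 → t=2.914, apex=10.401, x_land=113.678, impact vy=-14.278
  bounce: vy ← 0.83·14.278 = 11.850

1 3.817 21.915 42.367
2 3.511 15.097 81.335
3 2.914 10.401 113.678
final: 113.678 11.850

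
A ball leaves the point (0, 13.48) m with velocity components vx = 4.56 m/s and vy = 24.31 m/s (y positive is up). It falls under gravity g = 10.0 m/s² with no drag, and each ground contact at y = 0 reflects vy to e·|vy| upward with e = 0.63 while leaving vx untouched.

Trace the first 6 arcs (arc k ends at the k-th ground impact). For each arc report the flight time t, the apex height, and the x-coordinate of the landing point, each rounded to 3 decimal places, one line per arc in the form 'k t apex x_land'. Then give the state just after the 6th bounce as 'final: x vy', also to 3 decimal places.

Arc 1: start y=13.480, vy=24.310 → t=5.365, apex=43.029, x_land=24.462, impact vy=-29.336
  bounce: vy ← 0.63·29.336 = 18.481
Arc 2: start y=0.000, vy=18.481 → t=3.696, apex=17.078, x_land=41.317, impact vy=-18.481
  bounce: vy ← 0.63·18.481 = 11.643
Arc 3: start y=0.000, vy=11.643 → t=2.329, apex=6.778, x_land=51.936, impact vy=-11.643
  bounce: vy ← 0.63·11.643 = 7.335
Arc 4: start y=0.000, vy=7.335 → t=1.467, apex=2.690, x_land=58.626, impact vy=-7.335
  bounce: vy ← 0.63·7.335 = 4.621
Arc 5: start y=0.000, vy=4.621 → t=0.924, apex=1.068, x_land=62.840, impact vy=-4.621
  bounce: vy ← 0.63·4.621 = 2.911
Arc 6: start y=0.000, vy=2.911 → t=0.582, apex=0.424, x_land=65.496, impact vy=-2.911
  bounce: vy ← 0.63·2.911 = 1.834

1 5.365 43.029 24.462
2 3.696 17.078 41.317
3 2.329 6.778 51.936
4 1.467 2.690 58.626
5 0.924 1.068 62.840
6 0.582 0.424 65.496
final: 65.496 1.834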